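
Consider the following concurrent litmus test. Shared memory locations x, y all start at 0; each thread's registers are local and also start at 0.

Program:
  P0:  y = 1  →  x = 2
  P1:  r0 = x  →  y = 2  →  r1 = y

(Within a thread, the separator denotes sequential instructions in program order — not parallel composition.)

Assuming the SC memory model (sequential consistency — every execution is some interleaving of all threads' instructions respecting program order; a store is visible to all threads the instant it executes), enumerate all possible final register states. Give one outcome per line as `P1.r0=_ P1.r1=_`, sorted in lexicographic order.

outcome vector order: (P1.r0,P1.r1)
|SC outcomes| = 3

P1.r0=0 P1.r1=1
P1.r0=0 P1.r1=2
P1.r0=2 P1.r1=2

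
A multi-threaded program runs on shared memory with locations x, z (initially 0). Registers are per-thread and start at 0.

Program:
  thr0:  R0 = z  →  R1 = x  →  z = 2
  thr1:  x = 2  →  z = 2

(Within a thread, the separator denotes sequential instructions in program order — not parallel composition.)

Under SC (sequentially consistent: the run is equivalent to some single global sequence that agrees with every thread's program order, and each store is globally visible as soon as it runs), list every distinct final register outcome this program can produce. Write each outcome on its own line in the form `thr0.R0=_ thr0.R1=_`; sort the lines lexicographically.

thr0.R0=0 thr0.R1=0
thr0.R0=0 thr0.R1=2
thr0.R0=2 thr0.R1=2

outcome vector order: (thr0.R0,thr0.R1)
|SC outcomes| = 3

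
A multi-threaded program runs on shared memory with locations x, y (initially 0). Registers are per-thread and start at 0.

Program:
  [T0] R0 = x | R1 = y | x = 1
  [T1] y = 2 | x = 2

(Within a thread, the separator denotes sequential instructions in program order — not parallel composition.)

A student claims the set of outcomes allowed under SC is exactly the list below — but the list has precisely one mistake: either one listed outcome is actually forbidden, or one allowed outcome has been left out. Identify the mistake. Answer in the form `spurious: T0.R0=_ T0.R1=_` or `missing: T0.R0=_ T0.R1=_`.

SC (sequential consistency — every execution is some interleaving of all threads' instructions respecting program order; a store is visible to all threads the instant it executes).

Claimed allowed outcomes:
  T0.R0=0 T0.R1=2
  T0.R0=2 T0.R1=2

outcome vector order: (T0.R0,T0.R1)
under SC → (0,0), (0,2), (2,2)
SC∖claimed = {(0,0)}

missing: T0.R0=0 T0.R1=0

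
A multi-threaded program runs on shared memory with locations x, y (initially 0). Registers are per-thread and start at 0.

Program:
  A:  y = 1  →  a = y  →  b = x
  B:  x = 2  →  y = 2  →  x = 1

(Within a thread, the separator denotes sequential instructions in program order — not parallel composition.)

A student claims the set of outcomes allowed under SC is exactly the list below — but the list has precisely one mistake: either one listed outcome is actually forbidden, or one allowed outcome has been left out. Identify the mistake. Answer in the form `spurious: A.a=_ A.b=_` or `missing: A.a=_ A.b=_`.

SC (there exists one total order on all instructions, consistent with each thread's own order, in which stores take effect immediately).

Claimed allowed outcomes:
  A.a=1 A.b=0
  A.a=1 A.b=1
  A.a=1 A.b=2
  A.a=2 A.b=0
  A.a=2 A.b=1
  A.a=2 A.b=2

outcome vector order: (A.a,A.b)
[SC] allowed = {(1,0), (1,1), (1,2), (2,1), (2,2)}
claimed∖SC = {(2,0)}

spurious: A.a=2 A.b=0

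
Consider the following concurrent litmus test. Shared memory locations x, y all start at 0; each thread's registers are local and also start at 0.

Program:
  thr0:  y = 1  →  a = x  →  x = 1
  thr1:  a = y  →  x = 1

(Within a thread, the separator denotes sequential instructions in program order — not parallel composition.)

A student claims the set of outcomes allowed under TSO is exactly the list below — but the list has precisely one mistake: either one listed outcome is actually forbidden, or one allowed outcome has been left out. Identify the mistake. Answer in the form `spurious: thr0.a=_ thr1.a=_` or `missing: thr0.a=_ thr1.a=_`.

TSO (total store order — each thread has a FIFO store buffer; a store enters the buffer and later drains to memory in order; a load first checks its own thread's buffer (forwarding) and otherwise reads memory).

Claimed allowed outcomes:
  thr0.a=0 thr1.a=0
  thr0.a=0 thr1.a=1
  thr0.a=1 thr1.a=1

outcome vector order: (thr0.a,thr1.a)
under TSO → <0 0>; <0 1>; <1 0>; <1 1>
TSO∖claimed = {<1 0>}

missing: thr0.a=1 thr1.a=0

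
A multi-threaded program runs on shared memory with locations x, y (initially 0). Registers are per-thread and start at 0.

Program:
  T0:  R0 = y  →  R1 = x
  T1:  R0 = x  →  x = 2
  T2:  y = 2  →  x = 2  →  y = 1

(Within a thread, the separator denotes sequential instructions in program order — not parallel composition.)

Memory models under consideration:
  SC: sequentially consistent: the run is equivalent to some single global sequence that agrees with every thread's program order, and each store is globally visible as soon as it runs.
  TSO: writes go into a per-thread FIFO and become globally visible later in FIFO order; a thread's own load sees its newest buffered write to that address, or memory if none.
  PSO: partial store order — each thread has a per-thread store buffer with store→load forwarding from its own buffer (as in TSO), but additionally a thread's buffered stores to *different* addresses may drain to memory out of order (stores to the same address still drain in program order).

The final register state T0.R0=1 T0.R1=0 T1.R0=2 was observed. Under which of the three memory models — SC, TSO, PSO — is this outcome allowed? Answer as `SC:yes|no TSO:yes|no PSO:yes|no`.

SC:no TSO:no PSO:yes

outcome vector order: (T0.R0,T0.R1,T1.R0)
[SC] allowed = {(0,0,0), (0,0,2), (0,2,0), (0,2,2), (1,2,0), (1,2,2), (2,0,0), (2,0,2), (2,2,0), (2,2,2)}
[TSO] allowed = {(0,0,0), (0,0,2), (0,2,0), (0,2,2), (1,2,0), (1,2,2), (2,0,0), (2,0,2), (2,2,0), (2,2,2)}
[PSO] allowed = {(0,0,0), (0,0,2), (0,2,0), (0,2,2), (1,0,0), (1,0,2), (1,2,0), (1,2,2), (2,0,0), (2,0,2), (2,2,0), (2,2,2)}
target (1,0,2) ∈ {PSO}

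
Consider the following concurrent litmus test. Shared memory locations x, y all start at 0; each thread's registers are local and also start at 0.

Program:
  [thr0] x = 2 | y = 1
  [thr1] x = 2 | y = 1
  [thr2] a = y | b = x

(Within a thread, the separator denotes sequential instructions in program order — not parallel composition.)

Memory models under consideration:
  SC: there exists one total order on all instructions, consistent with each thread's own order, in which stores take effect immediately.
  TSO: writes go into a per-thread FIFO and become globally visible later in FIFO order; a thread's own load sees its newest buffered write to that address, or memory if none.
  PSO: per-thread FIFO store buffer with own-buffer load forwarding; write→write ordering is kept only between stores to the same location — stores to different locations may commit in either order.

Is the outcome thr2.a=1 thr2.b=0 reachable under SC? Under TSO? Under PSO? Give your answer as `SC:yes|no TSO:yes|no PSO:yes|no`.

SC:no TSO:no PSO:yes

outcome vector order: (thr2.a,thr2.b)
[SC] allowed = {00; 02; 12}
[TSO] allowed = {00; 02; 12}
[PSO] allowed = {00; 02; 10; 12}
target 10 ∈ {PSO}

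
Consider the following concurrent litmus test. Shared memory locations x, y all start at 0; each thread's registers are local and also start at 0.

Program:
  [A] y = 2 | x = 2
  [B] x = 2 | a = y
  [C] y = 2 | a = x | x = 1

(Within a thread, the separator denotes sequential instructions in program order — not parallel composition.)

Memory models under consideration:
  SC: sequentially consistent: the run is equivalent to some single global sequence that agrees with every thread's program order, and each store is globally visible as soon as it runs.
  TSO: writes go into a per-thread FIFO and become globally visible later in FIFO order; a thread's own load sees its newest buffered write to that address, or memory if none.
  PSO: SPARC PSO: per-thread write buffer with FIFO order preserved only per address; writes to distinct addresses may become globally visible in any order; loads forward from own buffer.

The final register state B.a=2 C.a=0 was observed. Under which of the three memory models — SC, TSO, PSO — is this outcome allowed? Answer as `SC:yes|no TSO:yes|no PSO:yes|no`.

SC:yes TSO:yes PSO:yes

outcome vector order: (B.a,C.a)
SC: 3 outcomes — {(0,2); (2,0); (2,2)}
TSO: 4 outcomes — {(0,0); (0,2); (2,0); (2,2)}
PSO: 4 outcomes — {(0,0); (0,2); (2,0); (2,2)}
target (2,0) ∈ {SC,TSO,PSO}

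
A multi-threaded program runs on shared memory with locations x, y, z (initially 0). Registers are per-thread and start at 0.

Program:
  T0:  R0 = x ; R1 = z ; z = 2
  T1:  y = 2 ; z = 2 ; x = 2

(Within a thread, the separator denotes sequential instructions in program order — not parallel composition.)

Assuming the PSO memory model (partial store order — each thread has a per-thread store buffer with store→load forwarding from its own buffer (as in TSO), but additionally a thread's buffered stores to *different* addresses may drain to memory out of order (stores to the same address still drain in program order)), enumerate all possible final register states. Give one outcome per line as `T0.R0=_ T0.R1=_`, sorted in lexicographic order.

T0.R0=0 T0.R1=0
T0.R0=0 T0.R1=2
T0.R0=2 T0.R1=0
T0.R0=2 T0.R1=2

outcome vector order: (T0.R0,T0.R1)
|PSO outcomes| = 4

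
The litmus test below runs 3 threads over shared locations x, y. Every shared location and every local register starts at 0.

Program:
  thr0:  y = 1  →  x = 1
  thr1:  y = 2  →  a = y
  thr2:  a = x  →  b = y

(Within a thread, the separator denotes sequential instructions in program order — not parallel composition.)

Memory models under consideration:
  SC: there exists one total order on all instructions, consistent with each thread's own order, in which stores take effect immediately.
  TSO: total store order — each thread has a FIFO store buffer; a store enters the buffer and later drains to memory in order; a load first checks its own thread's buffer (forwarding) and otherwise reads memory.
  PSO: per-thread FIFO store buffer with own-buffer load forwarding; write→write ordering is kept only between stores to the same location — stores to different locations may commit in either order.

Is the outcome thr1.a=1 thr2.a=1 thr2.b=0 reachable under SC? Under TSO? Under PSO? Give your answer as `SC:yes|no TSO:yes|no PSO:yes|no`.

outcome vector order: (thr1.a,thr2.a,thr2.b)
[SC] allowed = {(1,0,0) (1,0,1) (1,0,2) (1,1,1) (2,0,0) (2,0,1) (2,0,2) (2,1,1) (2,1,2)}
[TSO] allowed = {(1,0,0) (1,0,1) (1,0,2) (1,1,1) (2,0,0) (2,0,1) (2,0,2) (2,1,1) (2,1,2)}
[PSO] allowed = {(1,0,0) (1,0,1) (1,0,2) (1,1,0) (1,1,1) (1,1,2) (2,0,0) (2,0,1) (2,0,2) (2,1,0) (2,1,1) (2,1,2)}
target (1,1,0) ∈ {PSO}

SC:no TSO:no PSO:yes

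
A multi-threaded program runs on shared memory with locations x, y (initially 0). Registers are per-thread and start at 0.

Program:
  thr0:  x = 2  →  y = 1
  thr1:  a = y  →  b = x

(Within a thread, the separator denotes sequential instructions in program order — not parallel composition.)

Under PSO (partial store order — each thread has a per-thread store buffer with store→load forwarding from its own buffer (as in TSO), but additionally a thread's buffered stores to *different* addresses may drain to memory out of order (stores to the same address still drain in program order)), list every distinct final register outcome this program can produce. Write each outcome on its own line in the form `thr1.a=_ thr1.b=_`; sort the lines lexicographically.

thr1.a=0 thr1.b=0
thr1.a=0 thr1.b=2
thr1.a=1 thr1.b=0
thr1.a=1 thr1.b=2

outcome vector order: (thr1.a,thr1.b)
|PSO outcomes| = 4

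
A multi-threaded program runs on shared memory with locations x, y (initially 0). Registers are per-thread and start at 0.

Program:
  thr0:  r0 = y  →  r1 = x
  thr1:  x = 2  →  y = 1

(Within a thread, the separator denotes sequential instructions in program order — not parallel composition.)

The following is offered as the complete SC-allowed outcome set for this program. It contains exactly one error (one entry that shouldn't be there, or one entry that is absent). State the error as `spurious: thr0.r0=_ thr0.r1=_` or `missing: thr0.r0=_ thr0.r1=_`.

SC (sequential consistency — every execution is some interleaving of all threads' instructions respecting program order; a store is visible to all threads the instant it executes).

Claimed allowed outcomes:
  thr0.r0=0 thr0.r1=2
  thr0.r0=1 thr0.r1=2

missing: thr0.r0=0 thr0.r1=0

outcome vector order: (thr0.r0,thr0.r1)
under SC → 00; 02; 12
SC∖claimed = {00}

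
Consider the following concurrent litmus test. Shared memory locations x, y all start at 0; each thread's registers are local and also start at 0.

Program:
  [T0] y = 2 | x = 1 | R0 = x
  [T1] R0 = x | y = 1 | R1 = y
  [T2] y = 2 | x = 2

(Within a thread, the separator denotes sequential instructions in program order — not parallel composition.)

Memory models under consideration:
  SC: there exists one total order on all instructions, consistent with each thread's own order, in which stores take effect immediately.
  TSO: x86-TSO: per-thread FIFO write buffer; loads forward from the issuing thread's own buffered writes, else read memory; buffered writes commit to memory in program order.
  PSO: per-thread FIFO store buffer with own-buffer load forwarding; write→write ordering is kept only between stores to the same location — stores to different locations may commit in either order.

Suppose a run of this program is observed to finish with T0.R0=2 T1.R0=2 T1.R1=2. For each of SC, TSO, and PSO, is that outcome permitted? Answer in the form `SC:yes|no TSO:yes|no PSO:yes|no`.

SC:no TSO:no PSO:yes

outcome vector order: (T0.R0,T1.R0,T1.R1)
under SC → 101, 102, 111, 112, 121, 122, 201, 202, 211, 212, 221
under TSO → 101, 102, 111, 112, 121, 122, 201, 202, 211, 212, 221
under PSO → 101, 102, 111, 112, 121, 122, 201, 202, 211, 212, 221, 222
target 222 ∈ {PSO}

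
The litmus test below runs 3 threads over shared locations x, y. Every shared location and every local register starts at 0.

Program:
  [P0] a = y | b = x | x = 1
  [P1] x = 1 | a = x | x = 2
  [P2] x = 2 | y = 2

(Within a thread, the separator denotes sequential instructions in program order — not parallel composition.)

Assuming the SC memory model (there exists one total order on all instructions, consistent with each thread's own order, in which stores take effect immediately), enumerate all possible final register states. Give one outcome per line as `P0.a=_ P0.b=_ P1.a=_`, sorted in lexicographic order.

P0.a=0 P0.b=0 P1.a=1
P0.a=0 P0.b=0 P1.a=2
P0.a=0 P0.b=1 P1.a=1
P0.a=0 P0.b=1 P1.a=2
P0.a=0 P0.b=2 P1.a=1
P0.a=0 P0.b=2 P1.a=2
P0.a=2 P0.b=1 P1.a=1
P0.a=2 P0.b=2 P1.a=1
P0.a=2 P0.b=2 P1.a=2

outcome vector order: (P0.a,P0.b,P1.a)
|SC outcomes| = 9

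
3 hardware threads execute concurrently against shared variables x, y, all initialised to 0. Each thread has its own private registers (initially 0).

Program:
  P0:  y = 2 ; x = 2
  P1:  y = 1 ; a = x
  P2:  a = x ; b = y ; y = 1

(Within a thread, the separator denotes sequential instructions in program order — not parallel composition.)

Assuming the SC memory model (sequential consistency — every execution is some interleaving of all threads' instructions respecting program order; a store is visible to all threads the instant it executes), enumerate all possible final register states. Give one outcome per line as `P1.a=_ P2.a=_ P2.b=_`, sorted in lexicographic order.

outcome vector order: (P1.a,P2.a,P2.b)
|SC outcomes| = 10

P1.a=0 P2.a=0 P2.b=0
P1.a=0 P2.a=0 P2.b=1
P1.a=0 P2.a=0 P2.b=2
P1.a=0 P2.a=2 P2.b=1
P1.a=0 P2.a=2 P2.b=2
P1.a=2 P2.a=0 P2.b=0
P1.a=2 P2.a=0 P2.b=1
P1.a=2 P2.a=0 P2.b=2
P1.a=2 P2.a=2 P2.b=1
P1.a=2 P2.a=2 P2.b=2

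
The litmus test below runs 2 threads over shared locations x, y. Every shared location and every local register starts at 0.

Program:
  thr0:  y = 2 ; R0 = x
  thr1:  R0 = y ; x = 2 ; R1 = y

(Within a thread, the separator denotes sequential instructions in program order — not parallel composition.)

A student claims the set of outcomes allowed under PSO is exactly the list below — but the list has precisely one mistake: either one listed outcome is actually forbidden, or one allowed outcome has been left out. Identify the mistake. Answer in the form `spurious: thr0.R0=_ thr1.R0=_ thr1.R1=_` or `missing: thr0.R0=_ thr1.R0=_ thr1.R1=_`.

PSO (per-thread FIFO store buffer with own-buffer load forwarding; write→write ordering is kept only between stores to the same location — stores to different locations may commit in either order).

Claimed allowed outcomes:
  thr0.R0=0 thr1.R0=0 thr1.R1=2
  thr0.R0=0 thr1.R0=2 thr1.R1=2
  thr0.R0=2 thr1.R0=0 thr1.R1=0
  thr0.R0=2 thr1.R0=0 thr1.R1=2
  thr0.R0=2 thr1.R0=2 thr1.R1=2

missing: thr0.R0=0 thr1.R0=0 thr1.R1=0

outcome vector order: (thr0.R0,thr1.R0,thr1.R1)
[PSO] allowed = {(0,0,0), (0,0,2), (0,2,2), (2,0,0), (2,0,2), (2,2,2)}
PSO∖claimed = {(0,0,0)}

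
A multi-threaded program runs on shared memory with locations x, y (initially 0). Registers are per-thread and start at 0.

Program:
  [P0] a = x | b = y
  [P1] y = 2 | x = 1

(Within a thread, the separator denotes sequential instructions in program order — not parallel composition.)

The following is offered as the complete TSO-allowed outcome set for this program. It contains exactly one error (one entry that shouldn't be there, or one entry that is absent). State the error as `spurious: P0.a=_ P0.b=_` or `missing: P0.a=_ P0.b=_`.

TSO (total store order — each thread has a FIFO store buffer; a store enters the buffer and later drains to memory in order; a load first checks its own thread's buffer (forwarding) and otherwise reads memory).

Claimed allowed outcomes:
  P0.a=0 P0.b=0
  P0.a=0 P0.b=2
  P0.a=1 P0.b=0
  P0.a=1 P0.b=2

spurious: P0.a=1 P0.b=0

outcome vector order: (P0.a,P0.b)
under TSO → 0/0; 0/2; 1/2
claimed∖TSO = {1/0}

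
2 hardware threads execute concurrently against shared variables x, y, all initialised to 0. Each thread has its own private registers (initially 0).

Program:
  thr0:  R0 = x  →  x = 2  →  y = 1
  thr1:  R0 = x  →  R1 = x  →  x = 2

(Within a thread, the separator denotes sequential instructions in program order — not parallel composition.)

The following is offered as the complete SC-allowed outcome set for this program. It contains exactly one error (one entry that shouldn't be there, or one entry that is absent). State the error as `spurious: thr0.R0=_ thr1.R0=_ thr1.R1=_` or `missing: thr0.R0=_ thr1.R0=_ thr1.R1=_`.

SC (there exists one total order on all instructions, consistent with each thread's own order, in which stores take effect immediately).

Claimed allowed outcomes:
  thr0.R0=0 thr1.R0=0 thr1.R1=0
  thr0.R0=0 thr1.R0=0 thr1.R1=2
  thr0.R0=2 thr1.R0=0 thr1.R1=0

missing: thr0.R0=0 thr1.R0=2 thr1.R1=2

outcome vector order: (thr0.R0,thr1.R0,thr1.R1)
SC (4): <0 0 0> <0 0 2> <0 2 2> <2 0 0>
SC∖claimed = {<0 2 2>}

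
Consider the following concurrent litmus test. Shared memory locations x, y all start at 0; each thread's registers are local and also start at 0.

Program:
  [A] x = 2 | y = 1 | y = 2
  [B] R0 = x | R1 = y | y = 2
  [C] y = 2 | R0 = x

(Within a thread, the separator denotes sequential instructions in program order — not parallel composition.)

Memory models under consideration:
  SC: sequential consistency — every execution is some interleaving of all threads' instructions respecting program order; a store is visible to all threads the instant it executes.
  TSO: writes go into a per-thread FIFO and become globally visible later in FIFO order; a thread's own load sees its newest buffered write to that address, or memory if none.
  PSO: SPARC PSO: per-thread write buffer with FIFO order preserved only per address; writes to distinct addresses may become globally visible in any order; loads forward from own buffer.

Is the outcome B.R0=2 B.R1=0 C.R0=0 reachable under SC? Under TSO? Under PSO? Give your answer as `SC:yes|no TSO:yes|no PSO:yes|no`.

outcome vector order: (B.R0,B.R1,C.R0)
under SC → (0,0,0), (0,0,2), (0,1,0), (0,1,2), (0,2,0), (0,2,2), (2,0,2), (2,1,0), (2,1,2), (2,2,0), (2,2,2)
under TSO → (0,0,0), (0,0,2), (0,1,0), (0,1,2), (0,2,0), (0,2,2), (2,0,0), (2,0,2), (2,1,0), (2,1,2), (2,2,0), (2,2,2)
under PSO → (0,0,0), (0,0,2), (0,1,0), (0,1,2), (0,2,0), (0,2,2), (2,0,0), (2,0,2), (2,1,0), (2,1,2), (2,2,0), (2,2,2)
target (2,0,0) ∈ {TSO,PSO}

SC:no TSO:yes PSO:yes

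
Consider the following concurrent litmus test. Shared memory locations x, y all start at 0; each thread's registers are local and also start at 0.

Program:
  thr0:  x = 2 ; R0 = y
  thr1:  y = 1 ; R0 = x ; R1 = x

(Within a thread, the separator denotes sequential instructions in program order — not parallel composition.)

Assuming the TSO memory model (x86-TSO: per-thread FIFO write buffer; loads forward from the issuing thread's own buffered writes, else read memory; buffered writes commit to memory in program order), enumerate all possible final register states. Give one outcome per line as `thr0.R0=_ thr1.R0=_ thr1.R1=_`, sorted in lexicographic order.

thr0.R0=0 thr1.R0=0 thr1.R1=0
thr0.R0=0 thr1.R0=0 thr1.R1=2
thr0.R0=0 thr1.R0=2 thr1.R1=2
thr0.R0=1 thr1.R0=0 thr1.R1=0
thr0.R0=1 thr1.R0=0 thr1.R1=2
thr0.R0=1 thr1.R0=2 thr1.R1=2

outcome vector order: (thr0.R0,thr1.R0,thr1.R1)
|TSO outcomes| = 6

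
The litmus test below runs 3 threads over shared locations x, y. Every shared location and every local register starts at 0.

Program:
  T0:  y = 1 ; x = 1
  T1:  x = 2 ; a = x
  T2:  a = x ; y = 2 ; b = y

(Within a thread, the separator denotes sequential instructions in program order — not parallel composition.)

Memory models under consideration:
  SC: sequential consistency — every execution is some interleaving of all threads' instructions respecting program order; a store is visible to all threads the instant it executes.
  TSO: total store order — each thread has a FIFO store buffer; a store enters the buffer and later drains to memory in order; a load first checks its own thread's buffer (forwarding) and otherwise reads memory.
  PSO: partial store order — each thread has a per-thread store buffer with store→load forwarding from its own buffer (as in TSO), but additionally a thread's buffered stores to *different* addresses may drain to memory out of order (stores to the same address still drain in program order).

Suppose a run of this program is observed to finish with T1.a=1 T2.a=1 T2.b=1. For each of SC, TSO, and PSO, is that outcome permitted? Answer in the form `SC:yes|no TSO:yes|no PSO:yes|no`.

SC:no TSO:no PSO:yes

outcome vector order: (T1.a,T2.a,T2.b)
SC: 10 outcomes — {<1 0 1> <1 0 2> <1 1 2> <1 2 1> <1 2 2> <2 0 1> <2 0 2> <2 1 2> <2 2 1> <2 2 2>}
TSO: 10 outcomes — {<1 0 1> <1 0 2> <1 1 2> <1 2 1> <1 2 2> <2 0 1> <2 0 2> <2 1 2> <2 2 1> <2 2 2>}
PSO: 12 outcomes — {<1 0 1> <1 0 2> <1 1 1> <1 1 2> <1 2 1> <1 2 2> <2 0 1> <2 0 2> <2 1 1> <2 1 2> <2 2 1> <2 2 2>}
target <1 1 1> ∈ {PSO}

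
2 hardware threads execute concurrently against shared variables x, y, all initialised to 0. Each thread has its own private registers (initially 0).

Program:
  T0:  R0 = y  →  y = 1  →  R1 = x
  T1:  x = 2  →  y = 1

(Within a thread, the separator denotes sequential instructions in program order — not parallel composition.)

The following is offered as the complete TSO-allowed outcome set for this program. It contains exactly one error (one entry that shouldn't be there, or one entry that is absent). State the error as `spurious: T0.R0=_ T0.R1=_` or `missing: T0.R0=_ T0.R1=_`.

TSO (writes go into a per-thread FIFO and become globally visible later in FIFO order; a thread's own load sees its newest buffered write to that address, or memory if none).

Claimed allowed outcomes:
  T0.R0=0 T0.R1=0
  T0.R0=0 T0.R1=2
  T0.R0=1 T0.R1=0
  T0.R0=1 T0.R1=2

spurious: T0.R0=1 T0.R1=0

outcome vector order: (T0.R0,T0.R1)
under TSO → 0/0 0/2 1/2
claimed∖TSO = {1/0}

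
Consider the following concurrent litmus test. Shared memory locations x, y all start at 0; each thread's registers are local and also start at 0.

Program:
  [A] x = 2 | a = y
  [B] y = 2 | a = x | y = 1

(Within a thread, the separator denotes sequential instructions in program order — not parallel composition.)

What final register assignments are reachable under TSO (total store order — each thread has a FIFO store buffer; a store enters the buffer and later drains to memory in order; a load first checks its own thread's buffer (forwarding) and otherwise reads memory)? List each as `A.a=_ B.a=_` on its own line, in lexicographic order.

outcome vector order: (A.a,B.a)
|TSO outcomes| = 6

A.a=0 B.a=0
A.a=0 B.a=2
A.a=1 B.a=0
A.a=1 B.a=2
A.a=2 B.a=0
A.a=2 B.a=2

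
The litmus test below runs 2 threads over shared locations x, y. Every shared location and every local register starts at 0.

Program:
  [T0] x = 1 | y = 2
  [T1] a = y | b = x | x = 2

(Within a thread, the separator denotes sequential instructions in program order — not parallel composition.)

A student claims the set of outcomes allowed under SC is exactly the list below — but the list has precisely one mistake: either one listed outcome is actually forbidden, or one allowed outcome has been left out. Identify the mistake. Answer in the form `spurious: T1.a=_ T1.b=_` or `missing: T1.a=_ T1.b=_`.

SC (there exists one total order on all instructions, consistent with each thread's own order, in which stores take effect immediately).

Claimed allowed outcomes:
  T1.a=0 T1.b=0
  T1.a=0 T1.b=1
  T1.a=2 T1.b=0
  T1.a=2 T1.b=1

outcome vector order: (T1.a,T1.b)
SC (3): 0/0; 0/1; 2/1
claimed∖SC = {2/0}

spurious: T1.a=2 T1.b=0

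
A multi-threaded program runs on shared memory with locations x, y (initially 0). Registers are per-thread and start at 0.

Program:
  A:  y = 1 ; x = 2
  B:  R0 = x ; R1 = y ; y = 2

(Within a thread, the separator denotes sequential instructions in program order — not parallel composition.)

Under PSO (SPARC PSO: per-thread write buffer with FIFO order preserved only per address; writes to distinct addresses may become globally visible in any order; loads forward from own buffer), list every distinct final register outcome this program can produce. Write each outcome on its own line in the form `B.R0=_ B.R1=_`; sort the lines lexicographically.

B.R0=0 B.R1=0
B.R0=0 B.R1=1
B.R0=2 B.R1=0
B.R0=2 B.R1=1

outcome vector order: (B.R0,B.R1)
|PSO outcomes| = 4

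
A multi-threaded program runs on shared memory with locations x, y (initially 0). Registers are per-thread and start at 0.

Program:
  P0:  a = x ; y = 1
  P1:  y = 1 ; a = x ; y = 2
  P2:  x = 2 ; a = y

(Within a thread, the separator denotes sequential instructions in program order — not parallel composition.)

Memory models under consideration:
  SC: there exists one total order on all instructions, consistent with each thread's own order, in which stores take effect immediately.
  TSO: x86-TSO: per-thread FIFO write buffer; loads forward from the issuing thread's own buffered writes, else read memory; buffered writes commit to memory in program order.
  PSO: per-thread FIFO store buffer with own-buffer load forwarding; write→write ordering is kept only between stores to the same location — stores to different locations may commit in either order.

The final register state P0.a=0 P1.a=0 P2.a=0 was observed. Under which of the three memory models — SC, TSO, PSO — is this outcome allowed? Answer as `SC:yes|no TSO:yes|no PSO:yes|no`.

SC:no TSO:yes PSO:yes

outcome vector order: (P0.a,P1.a,P2.a)
SC (10): 001, 002, 020, 021, 022, 201, 202, 220, 221, 222
TSO (12): 000, 001, 002, 020, 021, 022, 200, 201, 202, 220, 221, 222
PSO (12): 000, 001, 002, 020, 021, 022, 200, 201, 202, 220, 221, 222
target 000 ∈ {TSO,PSO}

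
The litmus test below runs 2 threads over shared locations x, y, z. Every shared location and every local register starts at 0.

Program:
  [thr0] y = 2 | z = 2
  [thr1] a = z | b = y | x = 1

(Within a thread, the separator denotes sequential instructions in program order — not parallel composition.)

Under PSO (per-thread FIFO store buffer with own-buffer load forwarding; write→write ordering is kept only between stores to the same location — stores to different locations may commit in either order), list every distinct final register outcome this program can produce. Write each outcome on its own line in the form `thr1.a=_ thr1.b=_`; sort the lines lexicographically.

thr1.a=0 thr1.b=0
thr1.a=0 thr1.b=2
thr1.a=2 thr1.b=0
thr1.a=2 thr1.b=2

outcome vector order: (thr1.a,thr1.b)
|PSO outcomes| = 4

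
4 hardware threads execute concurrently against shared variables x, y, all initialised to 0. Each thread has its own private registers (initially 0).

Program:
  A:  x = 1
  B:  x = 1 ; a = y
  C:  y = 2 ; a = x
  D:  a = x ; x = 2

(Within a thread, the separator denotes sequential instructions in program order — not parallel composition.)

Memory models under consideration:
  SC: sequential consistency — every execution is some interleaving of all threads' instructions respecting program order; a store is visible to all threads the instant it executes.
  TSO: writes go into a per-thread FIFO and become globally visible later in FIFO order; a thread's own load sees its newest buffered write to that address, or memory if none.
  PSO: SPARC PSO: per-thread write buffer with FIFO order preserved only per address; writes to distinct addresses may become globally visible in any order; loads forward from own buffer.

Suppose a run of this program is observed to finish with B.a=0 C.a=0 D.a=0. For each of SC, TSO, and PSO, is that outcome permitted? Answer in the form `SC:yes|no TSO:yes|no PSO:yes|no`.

outcome vector order: (B.a,C.a,D.a)
SC: 10 outcomes — {(0,1,0); (0,1,1); (0,2,0); (0,2,1); (2,0,0); (2,0,1); (2,1,0); (2,1,1); (2,2,0); (2,2,1)}
TSO: 12 outcomes — {(0,0,0); (0,0,1); (0,1,0); (0,1,1); (0,2,0); (0,2,1); (2,0,0); (2,0,1); (2,1,0); (2,1,1); (2,2,0); (2,2,1)}
PSO: 12 outcomes — {(0,0,0); (0,0,1); (0,1,0); (0,1,1); (0,2,0); (0,2,1); (2,0,0); (2,0,1); (2,1,0); (2,1,1); (2,2,0); (2,2,1)}
target (0,0,0) ∈ {TSO,PSO}

SC:no TSO:yes PSO:yes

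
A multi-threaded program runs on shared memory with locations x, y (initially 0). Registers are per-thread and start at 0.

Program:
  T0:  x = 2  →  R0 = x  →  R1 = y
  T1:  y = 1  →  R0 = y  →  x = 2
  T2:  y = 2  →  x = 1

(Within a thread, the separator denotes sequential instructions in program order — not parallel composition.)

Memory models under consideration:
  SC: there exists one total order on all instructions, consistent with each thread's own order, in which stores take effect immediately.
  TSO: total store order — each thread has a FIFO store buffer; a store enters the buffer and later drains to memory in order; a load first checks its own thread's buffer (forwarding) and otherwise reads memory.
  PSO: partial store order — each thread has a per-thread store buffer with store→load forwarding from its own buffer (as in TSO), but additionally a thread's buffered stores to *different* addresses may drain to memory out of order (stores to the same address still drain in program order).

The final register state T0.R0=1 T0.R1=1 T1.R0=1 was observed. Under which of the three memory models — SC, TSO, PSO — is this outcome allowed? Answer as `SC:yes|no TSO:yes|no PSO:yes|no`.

SC:yes TSO:yes PSO:yes

outcome vector order: (T0.R0,T0.R1,T1.R0)
SC: 9 outcomes — {1/1/1; 1/2/1; 1/2/2; 2/0/1; 2/0/2; 2/1/1; 2/1/2; 2/2/1; 2/2/2}
TSO: 9 outcomes — {1/1/1; 1/2/1; 1/2/2; 2/0/1; 2/0/2; 2/1/1; 2/1/2; 2/2/1; 2/2/2}
PSO: 12 outcomes — {1/0/1; 1/0/2; 1/1/1; 1/1/2; 1/2/1; 1/2/2; 2/0/1; 2/0/2; 2/1/1; 2/1/2; 2/2/1; 2/2/2}
target 1/1/1 ∈ {SC,TSO,PSO}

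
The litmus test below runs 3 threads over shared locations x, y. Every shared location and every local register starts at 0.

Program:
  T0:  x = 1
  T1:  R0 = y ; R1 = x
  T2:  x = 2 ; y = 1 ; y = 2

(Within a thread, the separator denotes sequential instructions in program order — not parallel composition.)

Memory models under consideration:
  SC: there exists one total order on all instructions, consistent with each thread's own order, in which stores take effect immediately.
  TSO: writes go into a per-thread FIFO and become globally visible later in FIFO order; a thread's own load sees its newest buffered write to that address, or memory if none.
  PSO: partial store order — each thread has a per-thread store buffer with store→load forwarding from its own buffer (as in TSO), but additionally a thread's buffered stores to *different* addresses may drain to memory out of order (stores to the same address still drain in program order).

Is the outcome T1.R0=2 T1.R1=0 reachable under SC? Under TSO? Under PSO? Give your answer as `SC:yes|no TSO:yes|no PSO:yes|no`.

outcome vector order: (T1.R0,T1.R1)
[SC] allowed = {00; 01; 02; 11; 12; 21; 22}
[TSO] allowed = {00; 01; 02; 11; 12; 21; 22}
[PSO] allowed = {00; 01; 02; 10; 11; 12; 20; 21; 22}
target 20 ∈ {PSO}

SC:no TSO:no PSO:yes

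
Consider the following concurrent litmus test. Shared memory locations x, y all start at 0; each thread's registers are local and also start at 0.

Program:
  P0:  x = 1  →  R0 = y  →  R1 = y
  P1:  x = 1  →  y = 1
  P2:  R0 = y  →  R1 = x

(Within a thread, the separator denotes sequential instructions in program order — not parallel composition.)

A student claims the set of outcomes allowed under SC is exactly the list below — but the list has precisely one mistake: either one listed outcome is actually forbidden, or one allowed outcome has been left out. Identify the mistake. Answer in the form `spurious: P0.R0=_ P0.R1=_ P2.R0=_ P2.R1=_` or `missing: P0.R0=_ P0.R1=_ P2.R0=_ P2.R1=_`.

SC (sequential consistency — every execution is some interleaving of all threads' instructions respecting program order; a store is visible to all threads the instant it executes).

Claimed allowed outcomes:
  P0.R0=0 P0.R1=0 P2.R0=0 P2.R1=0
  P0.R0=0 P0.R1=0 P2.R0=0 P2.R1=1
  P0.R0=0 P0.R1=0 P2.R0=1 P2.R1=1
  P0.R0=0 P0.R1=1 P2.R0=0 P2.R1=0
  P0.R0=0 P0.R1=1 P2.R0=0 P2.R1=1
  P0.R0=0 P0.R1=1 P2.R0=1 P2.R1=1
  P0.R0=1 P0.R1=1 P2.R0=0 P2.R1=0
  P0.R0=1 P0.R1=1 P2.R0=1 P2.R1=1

missing: P0.R0=1 P0.R1=1 P2.R0=0 P2.R1=1

outcome vector order: (P0.R0,P0.R1,P2.R0,P2.R1)
SC: 9 outcomes — {0000, 0001, 0011, 0100, 0101, 0111, 1100, 1101, 1111}
SC∖claimed = {1101}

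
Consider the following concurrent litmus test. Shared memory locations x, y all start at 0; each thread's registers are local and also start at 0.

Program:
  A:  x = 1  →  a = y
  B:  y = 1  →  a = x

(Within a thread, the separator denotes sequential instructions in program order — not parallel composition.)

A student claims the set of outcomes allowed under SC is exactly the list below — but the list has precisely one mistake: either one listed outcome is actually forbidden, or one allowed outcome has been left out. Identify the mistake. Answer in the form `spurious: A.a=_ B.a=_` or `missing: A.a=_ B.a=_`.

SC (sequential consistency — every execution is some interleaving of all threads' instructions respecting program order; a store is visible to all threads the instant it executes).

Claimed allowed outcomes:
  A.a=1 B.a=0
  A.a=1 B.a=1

outcome vector order: (A.a,B.a)
SC: 3 outcomes — {0/1, 1/0, 1/1}
SC∖claimed = {0/1}

missing: A.a=0 B.a=1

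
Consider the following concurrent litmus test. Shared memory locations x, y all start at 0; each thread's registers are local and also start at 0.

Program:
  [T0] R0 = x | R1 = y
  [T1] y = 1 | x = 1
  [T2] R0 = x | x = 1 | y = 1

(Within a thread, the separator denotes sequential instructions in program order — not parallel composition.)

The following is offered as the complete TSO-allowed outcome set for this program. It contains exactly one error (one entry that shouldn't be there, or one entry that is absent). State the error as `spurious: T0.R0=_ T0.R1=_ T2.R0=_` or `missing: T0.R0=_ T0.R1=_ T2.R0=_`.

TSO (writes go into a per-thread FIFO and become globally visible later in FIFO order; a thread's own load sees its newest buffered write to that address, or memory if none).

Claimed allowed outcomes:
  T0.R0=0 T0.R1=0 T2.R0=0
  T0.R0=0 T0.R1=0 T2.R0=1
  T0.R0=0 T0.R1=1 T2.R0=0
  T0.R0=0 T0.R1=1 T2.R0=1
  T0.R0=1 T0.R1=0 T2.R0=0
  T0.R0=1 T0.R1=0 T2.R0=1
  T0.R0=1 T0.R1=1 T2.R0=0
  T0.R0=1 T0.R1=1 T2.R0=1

spurious: T0.R0=1 T0.R1=0 T2.R0=1

outcome vector order: (T0.R0,T0.R1,T2.R0)
TSO (7): 0/0/0, 0/0/1, 0/1/0, 0/1/1, 1/0/0, 1/1/0, 1/1/1
claimed∖TSO = {1/0/1}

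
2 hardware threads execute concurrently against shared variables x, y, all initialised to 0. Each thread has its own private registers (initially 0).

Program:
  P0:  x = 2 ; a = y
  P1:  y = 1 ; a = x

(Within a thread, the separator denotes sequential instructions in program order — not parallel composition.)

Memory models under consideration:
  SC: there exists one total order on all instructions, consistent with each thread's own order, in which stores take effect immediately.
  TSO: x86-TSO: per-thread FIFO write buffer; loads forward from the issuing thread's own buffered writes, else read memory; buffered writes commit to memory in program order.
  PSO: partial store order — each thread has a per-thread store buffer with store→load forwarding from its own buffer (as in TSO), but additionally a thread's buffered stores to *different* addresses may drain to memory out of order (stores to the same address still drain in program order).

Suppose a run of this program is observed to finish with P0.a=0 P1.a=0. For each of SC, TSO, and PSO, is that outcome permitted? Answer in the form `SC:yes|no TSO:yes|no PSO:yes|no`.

SC:no TSO:yes PSO:yes

outcome vector order: (P0.a,P1.a)
under SC → 02, 10, 12
under TSO → 00, 02, 10, 12
under PSO → 00, 02, 10, 12
target 00 ∈ {TSO,PSO}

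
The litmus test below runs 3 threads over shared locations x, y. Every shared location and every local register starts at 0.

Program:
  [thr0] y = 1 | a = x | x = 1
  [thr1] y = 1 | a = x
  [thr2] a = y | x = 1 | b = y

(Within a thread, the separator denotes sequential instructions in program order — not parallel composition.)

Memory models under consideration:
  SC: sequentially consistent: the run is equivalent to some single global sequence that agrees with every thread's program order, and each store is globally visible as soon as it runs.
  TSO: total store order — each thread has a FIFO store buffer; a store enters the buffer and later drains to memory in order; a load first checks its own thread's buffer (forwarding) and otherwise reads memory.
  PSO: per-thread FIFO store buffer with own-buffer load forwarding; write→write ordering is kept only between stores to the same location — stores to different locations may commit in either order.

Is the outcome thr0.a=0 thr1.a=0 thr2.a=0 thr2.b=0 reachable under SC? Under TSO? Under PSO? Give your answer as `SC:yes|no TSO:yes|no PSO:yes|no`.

SC:no TSO:yes PSO:yes

outcome vector order: (thr0.a,thr1.a,thr2.a,thr2.b)
[SC] allowed = {<0 0 0 1>; <0 0 1 1>; <0 1 0 1>; <0 1 1 1>; <1 0 0 1>; <1 0 1 1>; <1 1 0 0>; <1 1 0 1>; <1 1 1 1>}
[TSO] allowed = {<0 0 0 0>; <0 0 0 1>; <0 0 1 1>; <0 1 0 0>; <0 1 0 1>; <0 1 1 1>; <1 0 0 0>; <1 0 0 1>; <1 0 1 1>; <1 1 0 0>; <1 1 0 1>; <1 1 1 1>}
[PSO] allowed = {<0 0 0 0>; <0 0 0 1>; <0 0 1 1>; <0 1 0 0>; <0 1 0 1>; <0 1 1 1>; <1 0 0 0>; <1 0 0 1>; <1 0 1 1>; <1 1 0 0>; <1 1 0 1>; <1 1 1 1>}
target <0 0 0 0> ∈ {TSO,PSO}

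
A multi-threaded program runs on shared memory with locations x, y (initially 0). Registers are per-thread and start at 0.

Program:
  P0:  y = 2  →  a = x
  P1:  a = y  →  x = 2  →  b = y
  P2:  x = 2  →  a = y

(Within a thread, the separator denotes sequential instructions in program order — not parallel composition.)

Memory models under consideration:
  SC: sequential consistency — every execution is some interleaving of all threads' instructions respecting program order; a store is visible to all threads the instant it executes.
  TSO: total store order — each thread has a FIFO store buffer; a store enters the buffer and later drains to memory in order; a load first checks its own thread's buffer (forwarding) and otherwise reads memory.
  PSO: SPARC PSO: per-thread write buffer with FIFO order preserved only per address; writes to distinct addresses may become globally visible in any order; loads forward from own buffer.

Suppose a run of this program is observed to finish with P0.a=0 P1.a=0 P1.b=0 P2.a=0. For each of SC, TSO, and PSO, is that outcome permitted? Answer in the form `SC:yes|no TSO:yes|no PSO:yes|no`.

outcome vector order: (P0.a,P1.a,P1.b,P2.a)
under SC → 0022, 0222, 2000, 2002, 2020, 2022, 2220, 2222
under TSO → 0000, 0002, 0020, 0022, 0220, 0222, 2000, 2002, 2020, 2022, 2220, 2222
under PSO → 0000, 0002, 0020, 0022, 0220, 0222, 2000, 2002, 2020, 2022, 2220, 2222
target 0000 ∈ {TSO,PSO}

SC:no TSO:yes PSO:yes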